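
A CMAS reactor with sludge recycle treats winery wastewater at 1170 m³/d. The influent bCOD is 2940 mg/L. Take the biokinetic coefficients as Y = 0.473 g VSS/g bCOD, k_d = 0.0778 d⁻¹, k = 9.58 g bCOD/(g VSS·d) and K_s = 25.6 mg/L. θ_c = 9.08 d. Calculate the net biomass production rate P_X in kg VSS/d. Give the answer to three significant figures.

P_X ≈ 953 kg VSS/d

From the Monod/SRT balance for a CMAS, S = K_s·(1+k_d θ_c)/[θ_c·(Y k − k_d) − 1] = 25.6 × (1 + 0.0778 × 9.08) / [9.08 × (0.473 × 9.58 − 0.0778) − 1] = 43.68 / 39.44 = 1.108 mg/L.
Correct the yield for decay: Y_obs = Y/(1 + k_d θ_c) = 0.473 / (1 + 0.0778 × 9.08) = 0.473 / 1.706 = 0.2772.
ΔS = 2940 − 1.11 = 2939 mg/L, so the substrate removal rate is 1170 × 2939/1000 = 3439 kg bCOD/d.
Biomass produced: P_X = Y_obs·Q·ΔS = 0.2772 × 3439 ≈ 953.1 kg VSS/d.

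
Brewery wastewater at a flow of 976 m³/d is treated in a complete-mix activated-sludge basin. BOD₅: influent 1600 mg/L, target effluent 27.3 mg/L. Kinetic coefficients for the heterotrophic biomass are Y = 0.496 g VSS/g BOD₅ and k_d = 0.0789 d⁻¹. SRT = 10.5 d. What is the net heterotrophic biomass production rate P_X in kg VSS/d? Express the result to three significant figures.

P_X ≈ 416 kg VSS/d

The observed yield is Y_obs = Y/(1 + k_d·θ_c) = 0.496 / (1 + 0.0789 × 10.5) = 0.496 / 1.828 = 0.2713 g VSS per g BOD₅ removed.
Substrate removed = Q·(S₀ − S) = 976 m³/d × (1600 − 27.3) g/m³ = 1.53×10^6 g/d = 1535 kg/d.
So the net sludge growth is P_X = 0.2713 × 1535 = 416.4 kg VSS/d.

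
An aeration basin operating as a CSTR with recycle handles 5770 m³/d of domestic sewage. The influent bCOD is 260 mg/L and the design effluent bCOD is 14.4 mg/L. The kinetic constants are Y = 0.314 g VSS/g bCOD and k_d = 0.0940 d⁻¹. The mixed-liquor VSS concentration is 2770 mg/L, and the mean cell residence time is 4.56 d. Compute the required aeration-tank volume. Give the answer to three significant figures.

V ≈ 513 m³

Steady-state biomass mass balance: V·X·(1 + k_d·θ_c) = Y·Q·(S₀ − S)·θ_c, so V = 0.314 × 5770 × (260 − 14.4) × 4.56 / [2770 × (1 + 0.0940 × 4.56)] = 2.03×10^6 / 3957 = 512.7 m³.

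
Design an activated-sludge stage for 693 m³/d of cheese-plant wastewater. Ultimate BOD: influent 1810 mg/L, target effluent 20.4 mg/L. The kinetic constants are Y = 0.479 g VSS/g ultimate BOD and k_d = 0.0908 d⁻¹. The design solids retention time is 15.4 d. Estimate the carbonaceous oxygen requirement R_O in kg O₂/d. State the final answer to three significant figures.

Y_obs = Y / (1 + k_d θ_c) = 0.479 / (1 + 0.0908 × 15.4) = 0.479 / 2.398 = 0.1997.
Mass of ultimate BOD removed per day: Q(S₀ − S) = 693 × 1790 g/m³ = 1240 kg/d.
P_X = Y_obs·Q·(S₀ − S) = 0.1997 × 1240 = 247.7 kg VSS/d.
Carbonaceous O₂ demand = substrate oxidised − cell-mass equivalent = 1240 − 1.42 × 247.7 = 888.5 kg O₂/d.

R_O ≈ 888 kg O₂/d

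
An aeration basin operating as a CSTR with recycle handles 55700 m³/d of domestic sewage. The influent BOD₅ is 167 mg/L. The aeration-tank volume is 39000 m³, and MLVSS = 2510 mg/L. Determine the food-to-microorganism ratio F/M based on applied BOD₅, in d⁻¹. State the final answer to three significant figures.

F/M ≈ 0.0950 d⁻¹

Food-to-microorganism ratio F/M = Q S₀ / (V X) = 55700 × 167 / (39000 × 2510) = 0.09502 d⁻¹.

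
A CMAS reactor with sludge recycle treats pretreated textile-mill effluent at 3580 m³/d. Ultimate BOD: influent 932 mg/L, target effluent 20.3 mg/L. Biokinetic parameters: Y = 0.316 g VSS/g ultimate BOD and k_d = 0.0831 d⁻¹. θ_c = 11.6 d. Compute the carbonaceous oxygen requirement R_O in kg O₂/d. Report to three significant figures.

R_O ≈ 2520 kg O₂/d

Y_obs = Y / (1 + k_d θ_c) = 0.316 / (1 + 0.0831 × 11.6) = 0.316 / 1.964 = 0.1609.
Mass of ultimate BOD removed per day: Q(S₀ − S) = 3580 × 911.7 g/m³ = 3264 kg/d.
P_X = Y_obs·Q·(S₀ − S) = 0.1609 × 3264 = 525.2 kg VSS/d.
Carbonaceous O₂ demand = substrate oxidised − cell-mass equivalent = 3264 − 1.42 × 525.2 = 2518 kg O₂/d.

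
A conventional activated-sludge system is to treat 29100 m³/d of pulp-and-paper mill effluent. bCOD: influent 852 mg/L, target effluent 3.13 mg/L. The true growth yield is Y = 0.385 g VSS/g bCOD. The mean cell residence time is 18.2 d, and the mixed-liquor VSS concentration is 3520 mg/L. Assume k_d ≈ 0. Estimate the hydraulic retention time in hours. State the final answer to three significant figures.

V·X = Y·Q·ΔS·θ_c gives V = 0.385 × 29100 × (852 − 3.13) × 18.2 / 3520 = 49173 m³.
HRT = V/Q = 49173 m³ / 29100 m³·d⁻¹ = 1.690 d × 24 = 40.55 h.

τ ≈ 40.6 h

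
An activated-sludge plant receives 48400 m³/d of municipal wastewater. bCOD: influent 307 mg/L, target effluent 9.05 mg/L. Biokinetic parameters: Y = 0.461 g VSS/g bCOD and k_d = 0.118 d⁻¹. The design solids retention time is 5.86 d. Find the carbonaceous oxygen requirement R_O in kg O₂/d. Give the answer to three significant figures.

Y_obs = Y / (1 + k_d θ_c) = 0.461 / (1 + 0.118 × 5.86) = 0.461 / 1.691 = 0.2725.
Q·(S₀ − S) = 48400 × (307 − 9.05) × 10⁻³ = 14421 kg/d removed.
Biomass synthesised: P_X = Y_obs × 14421 = 3930 kg VSS/d.
R_O = Q·ΔS − 1.42 P_X = 14421 − 5581 = 8840 kg O₂/d.

R_O ≈ 8840 kg O₂/d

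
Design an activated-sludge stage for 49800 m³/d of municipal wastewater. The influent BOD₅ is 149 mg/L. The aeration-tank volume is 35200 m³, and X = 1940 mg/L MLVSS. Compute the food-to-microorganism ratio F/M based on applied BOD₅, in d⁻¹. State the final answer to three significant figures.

F/M ≈ 0.109 d⁻¹

F/M = applied load / biomass = Q·S₀/(V·X) = 49800 × 149 / (35200 × 1940) = 0.1087 d⁻¹.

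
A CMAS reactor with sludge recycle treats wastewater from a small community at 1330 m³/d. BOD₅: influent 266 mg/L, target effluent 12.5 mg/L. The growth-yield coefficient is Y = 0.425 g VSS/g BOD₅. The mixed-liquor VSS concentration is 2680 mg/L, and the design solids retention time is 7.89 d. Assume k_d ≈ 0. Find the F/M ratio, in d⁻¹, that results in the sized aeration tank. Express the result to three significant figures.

F/M ≈ 0.313 d⁻¹

V·X = Y·Q·ΔS·θ_c gives V = 0.425 × 1330 × (266 − 12.5) × 7.89 / 2680 = 421.9 m³.
Food-to-microorganism ratio F/M = Q S₀ / (V X) = 1330 × 266 / (421.9 × 2680) = 0.3129 d⁻¹.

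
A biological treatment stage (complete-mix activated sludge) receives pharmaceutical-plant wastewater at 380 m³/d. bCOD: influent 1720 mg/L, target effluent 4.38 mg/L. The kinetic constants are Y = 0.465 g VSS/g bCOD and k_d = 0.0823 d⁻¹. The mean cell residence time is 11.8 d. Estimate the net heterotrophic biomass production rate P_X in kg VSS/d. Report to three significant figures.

Correct the yield for decay: Y_obs = Y/(1 + k_d θ_c) = 0.465 / (1 + 0.0823 × 11.8) = 0.465 / 1.971 = 0.2359.
Q·(S₀ − S) = 380 × (1720 − 4.38) × 10⁻³ = 651.9 kg/d removed.
P_X = Y_obs · Q(S₀ − S) = 0.2359 × 651.9 = 153.8 kg VSS/d.

P_X ≈ 154 kg VSS/d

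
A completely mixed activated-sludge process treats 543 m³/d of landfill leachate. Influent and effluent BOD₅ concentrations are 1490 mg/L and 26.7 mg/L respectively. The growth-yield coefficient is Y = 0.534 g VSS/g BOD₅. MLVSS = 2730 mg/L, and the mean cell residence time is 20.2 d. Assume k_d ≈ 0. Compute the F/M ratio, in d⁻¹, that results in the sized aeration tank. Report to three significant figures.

With k_d = 0 the design equation reduces to V = Y Q (S₀−S) θ_c / X = 0.534 × 543 × (1490 − 26.7) × 20.2 / 2730 = 3140 m³.
F/M = applied load / biomass = Q·S₀/(V·X) = 543 × 1490 / (3140 × 2730) = 0.09440 d⁻¹.

F/M ≈ 0.0944 d⁻¹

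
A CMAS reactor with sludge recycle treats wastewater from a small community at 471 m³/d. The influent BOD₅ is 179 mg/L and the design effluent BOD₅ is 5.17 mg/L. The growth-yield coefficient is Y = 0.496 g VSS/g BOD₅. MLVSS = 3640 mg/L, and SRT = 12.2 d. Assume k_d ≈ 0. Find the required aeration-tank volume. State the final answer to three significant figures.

V ≈ 136 m³

With k_d = 0 the design equation reduces to V = Y Q (S₀−S) θ_c / X = 0.496 × 471 × (179 − 5.17) × 12.2 / 3640 = 136.1 m³.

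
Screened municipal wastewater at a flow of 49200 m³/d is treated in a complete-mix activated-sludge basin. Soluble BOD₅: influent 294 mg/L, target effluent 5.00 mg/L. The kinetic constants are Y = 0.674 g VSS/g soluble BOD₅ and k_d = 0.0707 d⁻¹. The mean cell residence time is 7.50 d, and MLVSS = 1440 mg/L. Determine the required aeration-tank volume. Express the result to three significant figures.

V ≈ 32600 m³

Rearranging the biomass balance for a CMAS with decay, V = Y·Q·ΔS·θ_c / [X·(1+k_d θ_c)] = 0.674 × 49200 × (294 − 5.00) × 7.50 / [1440 × (1 + 0.0707 × 7.50)] = 7.19×10^7 / 2204 = 32618 m³.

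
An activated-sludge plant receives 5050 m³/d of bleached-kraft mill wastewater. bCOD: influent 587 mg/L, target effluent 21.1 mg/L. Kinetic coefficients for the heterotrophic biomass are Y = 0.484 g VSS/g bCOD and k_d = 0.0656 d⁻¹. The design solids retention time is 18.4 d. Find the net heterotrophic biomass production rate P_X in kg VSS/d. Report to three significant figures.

P_X ≈ 627 kg VSS/d

The observed yield is Y_obs = Y/(1 + k_d·θ_c) = 0.484 / (1 + 0.0656 × 18.4) = 0.484 / 2.207 = 0.2193 g VSS per g bCOD removed.
Substrate removed = Q·(S₀ − S) = 5050 m³/d × (587 − 21.1) g/m³ = 2.86×10^6 g/d = 2858 kg/d.
So the net sludge growth is P_X = 0.2193 × 2858 = 626.7 kg VSS/d.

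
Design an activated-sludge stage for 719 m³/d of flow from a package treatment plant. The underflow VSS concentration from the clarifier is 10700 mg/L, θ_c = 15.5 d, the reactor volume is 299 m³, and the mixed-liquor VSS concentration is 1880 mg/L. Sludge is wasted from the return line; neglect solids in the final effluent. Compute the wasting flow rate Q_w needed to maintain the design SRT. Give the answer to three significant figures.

Q_w ≈ 3.39 m³/d

Wasting from the return line (neglecting effluent solids): Q_w = V·X / (θ_c·X_r) = 299.0 × 1880 / (15.5 × 10700) = 3.389 m³/d.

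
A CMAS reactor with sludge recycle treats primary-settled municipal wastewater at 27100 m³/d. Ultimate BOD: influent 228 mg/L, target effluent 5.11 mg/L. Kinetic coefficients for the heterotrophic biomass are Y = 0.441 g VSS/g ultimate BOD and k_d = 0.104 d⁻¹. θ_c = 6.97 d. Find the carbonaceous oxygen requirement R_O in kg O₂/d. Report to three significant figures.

R_O ≈ 3850 kg O₂/d

Observed yield with endogenous decay: Y_obs = Y / (1 + k_d·θ_c) = 0.441 / (1 + 0.104 × 6.97) = 0.441 / 1.725 = 0.2557 g VSS/g ultimate BOD.
Q·(S₀ − S) = 27100 × (228 − 5.11) × 10⁻³ = 6040 kg/d removed.
P_X = Y_obs·Q·(S₀ − S) = 0.2557 × 6040 = 1544 kg VSS/d.
R_O = Q·(S₀ − S) − 1.42·P_X = 6040 − 1.42 × 1544 = 3847 kg O₂/d.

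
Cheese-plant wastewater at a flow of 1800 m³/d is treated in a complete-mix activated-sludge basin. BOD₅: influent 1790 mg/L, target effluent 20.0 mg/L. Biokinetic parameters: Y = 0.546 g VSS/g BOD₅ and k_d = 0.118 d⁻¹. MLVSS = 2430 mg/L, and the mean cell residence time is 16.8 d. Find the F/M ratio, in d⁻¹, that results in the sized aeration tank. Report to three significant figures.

From the SRT design equation V = Y Q (S₀−S) θ_c / [X (1 + k_d θ_c)] = 0.546 × 1800 × (1790 − 20.0) × 16.8 / [2430 × (1 + 0.118 × 16.8)] = 2.92×10^7 / 7247 = 4033 m³.
F/M = applied load / biomass = Q·S₀/(V·X) = 1800 × 1790 / (4033 × 2430) = 0.3288 d⁻¹.

F/M ≈ 0.329 d⁻¹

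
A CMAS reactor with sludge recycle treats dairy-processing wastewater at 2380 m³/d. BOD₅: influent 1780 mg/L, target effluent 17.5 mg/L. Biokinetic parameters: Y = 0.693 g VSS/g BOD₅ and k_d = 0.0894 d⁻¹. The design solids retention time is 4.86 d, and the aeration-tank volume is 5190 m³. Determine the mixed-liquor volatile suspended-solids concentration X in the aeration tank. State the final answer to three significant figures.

X ≈ 1900 mg/L

Solving the biomass balance for X: X = Y Q (S₀−S) θ_c / [V (1+k_d θ_c)] = 0.693 × 2380 × (1780 − 17.5) × 4.86 / [5190 × (1 + 0.0894 × 4.86)] = 1898 mg/L.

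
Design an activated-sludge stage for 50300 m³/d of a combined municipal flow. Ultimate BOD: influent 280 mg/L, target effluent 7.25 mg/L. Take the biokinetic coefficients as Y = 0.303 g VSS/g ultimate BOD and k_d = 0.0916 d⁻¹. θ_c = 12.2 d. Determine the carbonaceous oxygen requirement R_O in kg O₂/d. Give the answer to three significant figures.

R_O ≈ 10900 kg O₂/d

Observed yield with endogenous decay: Y_obs = Y / (1 + k_d·θ_c) = 0.303 / (1 + 0.0916 × 12.2) = 0.303 / 2.118 = 0.1431 g VSS/g ultimate BOD.
Q·(S₀ − S) = 50300 × (280 − 7.25) × 10⁻³ = 13719 kg/d removed.
Biomass synthesised: P_X = Y_obs × 13719 = 1963 kg VSS/d.
Carbonaceous O₂ demand = substrate oxidised − cell-mass equivalent = 13719 − 1.42 × 1963 = 10932 kg O₂/d.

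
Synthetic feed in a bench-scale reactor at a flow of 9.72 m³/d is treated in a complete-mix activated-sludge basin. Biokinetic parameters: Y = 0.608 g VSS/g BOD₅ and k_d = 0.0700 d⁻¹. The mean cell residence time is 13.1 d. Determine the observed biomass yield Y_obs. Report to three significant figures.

Y_obs ≈ 0.317 g VSS/g BOD₅

Observed yield with endogenous decay: Y_obs = Y / (1 + k_d·θ_c) = 0.608 / (1 + 0.0700 × 13.1) = 0.608 / 1.917 = 0.3172 g VSS/g BOD₅.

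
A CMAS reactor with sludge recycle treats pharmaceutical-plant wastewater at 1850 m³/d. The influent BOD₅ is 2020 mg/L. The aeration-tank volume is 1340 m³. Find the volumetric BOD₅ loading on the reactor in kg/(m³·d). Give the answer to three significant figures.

Applied BOD₅ load per unit volume = Q·S₀/V = (1850 × 2020/1000)/1340 = 2.789 kg BOD₅·m⁻³·d⁻¹.

L_v ≈ 2.79 kg BOD₅/(m³·d)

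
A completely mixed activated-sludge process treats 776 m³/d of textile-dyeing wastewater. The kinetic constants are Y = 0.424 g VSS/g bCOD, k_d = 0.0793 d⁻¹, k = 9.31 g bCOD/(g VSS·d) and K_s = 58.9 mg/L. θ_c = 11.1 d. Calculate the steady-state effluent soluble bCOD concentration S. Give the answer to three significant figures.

Effluent substrate depends only on kinetics and SRT: S = K_s(1 + k_d θ_c) / [θ_c(Yk − k_d) − 1] = 58.9 × (1 + 0.0793 × 11.1) / [11.1 × (0.424 × 9.31 − 0.0793) − 1] = 110.7 / 41.94 = 2.641 mg/L.

S ≈ 2.64 mg/L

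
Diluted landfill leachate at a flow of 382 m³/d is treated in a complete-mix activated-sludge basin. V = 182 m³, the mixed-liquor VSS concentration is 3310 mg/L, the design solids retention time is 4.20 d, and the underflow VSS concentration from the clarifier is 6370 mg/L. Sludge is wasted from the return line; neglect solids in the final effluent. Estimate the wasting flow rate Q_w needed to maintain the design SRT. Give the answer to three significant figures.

Q_w = (V·X)/(θ_c X_r) = 182.0 × 3310 / (4.20 × 6370) = 22.52 m³/d.

Q_w ≈ 22.5 m³/d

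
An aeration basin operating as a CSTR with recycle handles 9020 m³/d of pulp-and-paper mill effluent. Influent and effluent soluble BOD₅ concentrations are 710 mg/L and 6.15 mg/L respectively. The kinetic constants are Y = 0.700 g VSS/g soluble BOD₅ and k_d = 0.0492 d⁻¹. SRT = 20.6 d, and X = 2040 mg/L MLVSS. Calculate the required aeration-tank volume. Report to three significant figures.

Rearranging the biomass balance for a CMAS with decay, V = Y·Q·ΔS·θ_c / [X·(1+k_d θ_c)] = 0.700 × 9020 × (710 − 6.15) × 20.6 / [2040 × (1 + 0.0492 × 20.6)] = 9.15×10^7 / 4108 = 22288 m³.

V ≈ 22300 m³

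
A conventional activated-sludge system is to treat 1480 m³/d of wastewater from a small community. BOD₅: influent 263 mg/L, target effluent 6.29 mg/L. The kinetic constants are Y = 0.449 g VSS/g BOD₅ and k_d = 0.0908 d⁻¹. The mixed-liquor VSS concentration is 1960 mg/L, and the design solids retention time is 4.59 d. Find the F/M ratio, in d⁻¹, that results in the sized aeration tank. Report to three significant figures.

Rearranging the biomass balance for a CMAS with decay, V = Y·Q·ΔS·θ_c / [X·(1+k_d θ_c)] = 0.449 × 1480 × (263 − 6.29) × 4.59 / [1960 × (1 + 0.0908 × 4.59)] = 7.83×10^5 / 2777 = 282.0 m³.
F/M = Q·S₀ / (V·X) = 1480 × 263 / (282.0 × 1960) = 0.7043 g BOD₅·(g VSS·d)⁻¹.

F/M ≈ 0.704 d⁻¹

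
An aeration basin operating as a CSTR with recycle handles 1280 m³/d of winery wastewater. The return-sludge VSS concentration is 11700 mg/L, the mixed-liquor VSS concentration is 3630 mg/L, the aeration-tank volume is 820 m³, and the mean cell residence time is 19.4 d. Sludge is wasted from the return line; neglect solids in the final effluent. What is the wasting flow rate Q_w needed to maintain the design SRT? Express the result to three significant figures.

Q_w ≈ 13.1 m³/d

θ_c = V·X/(Q_w·X_r) when wasting from the recycle, so Q_w = V·X/(θ_c·X_r) = 820.0 × 3630 / (19.4 × 11700) = 13.11 m³/d.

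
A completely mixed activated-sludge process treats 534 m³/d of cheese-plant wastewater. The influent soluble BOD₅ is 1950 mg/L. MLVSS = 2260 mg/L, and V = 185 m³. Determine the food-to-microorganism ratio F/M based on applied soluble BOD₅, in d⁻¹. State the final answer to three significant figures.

F/M = Q·S₀ / (V·X) = 534 × 1950 / (185.0 × 2260) = 2.491 g soluble BOD₅·(g VSS·d)⁻¹.

F/M ≈ 2.49 d⁻¹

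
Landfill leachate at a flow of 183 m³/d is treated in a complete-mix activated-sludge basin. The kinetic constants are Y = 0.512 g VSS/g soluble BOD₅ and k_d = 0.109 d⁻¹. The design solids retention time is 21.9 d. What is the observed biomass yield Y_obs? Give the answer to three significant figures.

Y_obs ≈ 0.151 g VSS/g soluble BOD₅

Correct the yield for decay: Y_obs = Y/(1 + k_d θ_c) = 0.512 / (1 + 0.109 × 21.9) = 0.512 / 3.387 = 0.1512.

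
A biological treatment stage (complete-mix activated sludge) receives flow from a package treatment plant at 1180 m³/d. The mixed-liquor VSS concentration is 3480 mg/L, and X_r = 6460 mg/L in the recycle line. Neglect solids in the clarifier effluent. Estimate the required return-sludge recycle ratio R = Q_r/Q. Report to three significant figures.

R ≈ 1.17

Solids balance on the clarifier gives (1+R)X = R·X_r, so R = X/(X_r − X) = 3480 / (6460 − 3480) = 1.168.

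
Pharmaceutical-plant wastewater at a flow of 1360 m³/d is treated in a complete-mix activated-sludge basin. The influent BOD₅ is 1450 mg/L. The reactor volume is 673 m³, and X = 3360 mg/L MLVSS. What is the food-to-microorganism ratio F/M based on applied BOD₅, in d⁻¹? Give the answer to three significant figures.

F/M = Q·S₀ / (V·X) = 1360 × 1450 / (673.0 × 3360) = 0.8721 g BOD₅·(g VSS·d)⁻¹.

F/M ≈ 0.872 d⁻¹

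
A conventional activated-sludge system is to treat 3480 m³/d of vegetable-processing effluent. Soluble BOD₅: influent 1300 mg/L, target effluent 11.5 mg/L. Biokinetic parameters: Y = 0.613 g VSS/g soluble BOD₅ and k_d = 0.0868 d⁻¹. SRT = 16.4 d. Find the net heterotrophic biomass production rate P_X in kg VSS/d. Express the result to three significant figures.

Y_obs = Y / (1 + k_d θ_c) = 0.613 / (1 + 0.0868 × 16.4) = 0.613 / 2.424 = 0.2529.
Q·(S₀ − S) = 3480 × (1300 − 11.5) × 10⁻³ = 4484 kg/d removed.
Biomass produced: P_X = Y_obs·Q·ΔS = 0.2529 × 4484 ≈ 1134 kg VSS/d.

P_X ≈ 1130 kg VSS/d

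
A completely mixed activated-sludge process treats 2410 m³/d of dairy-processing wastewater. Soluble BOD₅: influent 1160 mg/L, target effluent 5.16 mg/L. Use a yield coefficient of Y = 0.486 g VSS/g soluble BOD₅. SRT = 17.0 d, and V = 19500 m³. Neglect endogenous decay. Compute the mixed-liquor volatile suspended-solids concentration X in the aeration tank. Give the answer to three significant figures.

X ≈ 1180 mg/L

From V·X = Y·Q·(S₀ − S)·θ_c (decay neglected): X = 0.486 × 2410 × (1160 − 5.16) × 17.0 / 19500 = 1179 mg/L.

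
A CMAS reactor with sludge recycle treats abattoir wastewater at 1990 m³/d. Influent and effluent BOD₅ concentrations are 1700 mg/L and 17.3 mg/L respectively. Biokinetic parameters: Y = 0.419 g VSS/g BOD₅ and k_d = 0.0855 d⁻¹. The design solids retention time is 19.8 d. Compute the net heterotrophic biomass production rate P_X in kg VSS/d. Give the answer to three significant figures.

P_X ≈ 521 kg VSS/d

Correct the yield for decay: Y_obs = Y/(1 + k_d θ_c) = 0.419 / (1 + 0.0855 × 19.8) = 0.419 / 2.693 = 0.1556.
Q·(S₀ − S) = 1990 × (1700 − 17.3) × 10⁻³ = 3349 kg/d removed.
Net biomass production P_X = Y_obs × Q·(S₀ − S) = 0.1556 × 3349 = 521.0 kg VSS/d.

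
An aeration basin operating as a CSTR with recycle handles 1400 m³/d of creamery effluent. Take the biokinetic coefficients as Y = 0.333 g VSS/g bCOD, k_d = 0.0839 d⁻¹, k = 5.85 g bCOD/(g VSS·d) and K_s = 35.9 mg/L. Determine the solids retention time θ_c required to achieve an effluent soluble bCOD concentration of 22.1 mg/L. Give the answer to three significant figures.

θ_c ≈ 1.52 d

Specific growth rate at S = 22.1 mg/L: μ = YkS/(K_s+S) = 0.333·5.85·22.1/(35.9+22.1) = 0.7423 d⁻¹.
θ_c = 1/(μ − k_d) = 1/(0.7423 − 0.0839) = 1/0.6584 = 1.519 d.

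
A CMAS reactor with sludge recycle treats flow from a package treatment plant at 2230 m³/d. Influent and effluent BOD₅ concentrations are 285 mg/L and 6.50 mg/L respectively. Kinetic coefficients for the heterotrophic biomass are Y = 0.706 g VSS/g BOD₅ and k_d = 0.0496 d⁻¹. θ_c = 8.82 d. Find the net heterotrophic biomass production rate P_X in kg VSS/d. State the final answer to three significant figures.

P_X ≈ 305 kg VSS/d

Y_obs = Y / (1 + k_d θ_c) = 0.706 / (1 + 0.0496 × 8.82) = 0.706 / 1.437 = 0.4911.
Mass of BOD₅ removed per day: Q(S₀ − S) = 2230 × 278.5 g/m³ = 621.1 kg/d.
P_X = Y_obs · Q(S₀ − S) = 0.4911 × 621.1 = 305.0 kg VSS/d.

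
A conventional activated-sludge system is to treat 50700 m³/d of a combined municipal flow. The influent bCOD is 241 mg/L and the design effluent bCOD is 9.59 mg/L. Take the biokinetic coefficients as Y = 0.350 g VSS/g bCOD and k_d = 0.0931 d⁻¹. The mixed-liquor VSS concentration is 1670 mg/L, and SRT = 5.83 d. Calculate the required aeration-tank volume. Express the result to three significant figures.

V ≈ 9290 m³

Steady-state biomass mass balance: V·X·(1 + k_d·θ_c) = Y·Q·(S₀ − S)·θ_c, so V = 0.350 × 50700 × (241 − 9.59) × 5.83 / [1670 × (1 + 0.0931 × 5.83)] = 2.39×10^7 / 2576 = 9292 m³.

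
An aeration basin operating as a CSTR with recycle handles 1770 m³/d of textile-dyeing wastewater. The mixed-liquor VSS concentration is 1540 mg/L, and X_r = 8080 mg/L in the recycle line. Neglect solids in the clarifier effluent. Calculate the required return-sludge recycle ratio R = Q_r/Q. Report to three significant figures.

R = Q_r/Q = X/(X_r − X) = 1540 / (8080 − 1540) = 0.2355.

R ≈ 0.235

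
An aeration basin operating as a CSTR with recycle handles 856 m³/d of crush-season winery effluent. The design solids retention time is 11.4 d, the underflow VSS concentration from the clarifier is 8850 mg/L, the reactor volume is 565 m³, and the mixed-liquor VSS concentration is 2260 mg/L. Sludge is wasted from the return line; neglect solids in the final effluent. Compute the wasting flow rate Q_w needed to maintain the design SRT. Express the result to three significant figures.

Q_w = (V·X)/(θ_c X_r) = 565.0 × 2260 / (11.4 × 8850) = 12.66 m³/d.

Q_w ≈ 12.7 m³/d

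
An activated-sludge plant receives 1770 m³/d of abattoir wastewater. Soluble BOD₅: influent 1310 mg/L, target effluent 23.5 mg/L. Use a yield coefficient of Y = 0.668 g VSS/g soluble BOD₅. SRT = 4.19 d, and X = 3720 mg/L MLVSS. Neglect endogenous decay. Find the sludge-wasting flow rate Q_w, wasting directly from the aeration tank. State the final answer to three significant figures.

Biomass mass balance (decay neglected): V·X = Y·Q·(S₀ − S)·θ_c, so V = 0.668 × 1770 × (1310 − 23.5) × 4.19 / 3720 = 1713 m³.
With mixed-liquor wasting, θ_c = V/Q_w, so Q_w = V/θ_c = 1713/4.19 = 408.9 m³/d.

Q_w ≈ 409 m³/d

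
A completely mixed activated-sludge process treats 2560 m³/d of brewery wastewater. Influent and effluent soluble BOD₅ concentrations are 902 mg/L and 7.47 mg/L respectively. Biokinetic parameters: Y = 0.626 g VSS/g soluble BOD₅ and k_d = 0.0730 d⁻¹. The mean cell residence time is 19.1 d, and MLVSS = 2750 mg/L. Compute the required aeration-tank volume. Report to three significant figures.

From the SRT design equation V = Y Q (S₀−S) θ_c / [X (1 + k_d θ_c)] = 0.626 × 2560 × (902 − 7.47) × 19.1 / [2750 × (1 + 0.0730 × 19.1)] = 2.74×10^7 / 6584 = 4158 m³.

V ≈ 4160 m³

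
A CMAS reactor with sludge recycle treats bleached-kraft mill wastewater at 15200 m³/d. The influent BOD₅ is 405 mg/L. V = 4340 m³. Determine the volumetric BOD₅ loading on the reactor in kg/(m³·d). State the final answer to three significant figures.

L_v ≈ 1.42 kg BOD₅/(m³·d)

L_v = Q S₀ / V = 15200 × 405 × 10⁻³ / 4340 = 1.418 kg/(m³·d).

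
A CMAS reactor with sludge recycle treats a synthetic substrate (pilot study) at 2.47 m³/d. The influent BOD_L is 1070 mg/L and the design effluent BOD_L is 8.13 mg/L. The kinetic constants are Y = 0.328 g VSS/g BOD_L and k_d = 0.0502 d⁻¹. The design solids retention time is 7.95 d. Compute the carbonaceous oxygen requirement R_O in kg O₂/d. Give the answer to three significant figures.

The observed yield is Y_obs = Y/(1 + k_d·θ_c) = 0.328 / (1 + 0.0502 × 7.95) = 0.328 / 1.399 = 0.2344 g VSS per g BOD_L removed.
ΔS = 1070 − 8.13 = 1062 mg/L, so the substrate removal rate is 2.47 × 1062/1000 = 2.623 kg BOD_L/d.
P_X = Y_obs·Q·(S₀ − S) = 0.2344 × 2.623 = 0.6149 kg VSS/d.
Carbonaceous O₂ demand = substrate oxidised − cell-mass equivalent = 2.623 − 1.42 × 0.6149 = 1.750 kg O₂/d.

R_O ≈ 1.75 kg O₂/d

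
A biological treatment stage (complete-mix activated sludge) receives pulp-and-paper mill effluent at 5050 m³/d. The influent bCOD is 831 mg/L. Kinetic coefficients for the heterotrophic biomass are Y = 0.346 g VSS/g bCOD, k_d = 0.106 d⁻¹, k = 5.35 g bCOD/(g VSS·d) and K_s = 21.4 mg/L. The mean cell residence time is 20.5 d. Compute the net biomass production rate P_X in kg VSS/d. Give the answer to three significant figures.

Effluent substrate depends only on kinetics and SRT: S = K_s(1 + k_d θ_c) / [θ_c(Yk − k_d) − 1] = 21.4 × (1 + 0.106 × 20.5) / [20.5 × (0.346 × 5.35 − 0.106) − 1] = 67.90 / 34.77 = 1.953 mg/L.
Observed yield with endogenous decay: Y_obs = Y / (1 + k_d·θ_c) = 0.346 / (1 + 0.106 × 20.5) = 0.346 / 3.173 = 0.1090 g VSS/g bCOD.
Q·(S₀ − S) = 5050 × (831 − 1.95) × 10⁻³ = 4187 kg/d removed.
P_X = Y_obs · Q(S₀ − S) = 0.1090 × 4187 = 456.5 kg VSS/d.

P_X ≈ 457 kg VSS/d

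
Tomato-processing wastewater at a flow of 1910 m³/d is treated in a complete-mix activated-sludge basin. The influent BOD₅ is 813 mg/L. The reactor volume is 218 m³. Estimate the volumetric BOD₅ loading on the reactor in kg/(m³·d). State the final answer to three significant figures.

Applied BOD₅ load per unit volume = Q·S₀/V = (1910 × 813/1000)/218.0 = 7.123 kg BOD₅·m⁻³·d⁻¹.

L_v ≈ 7.12 kg BOD₅/(m³·d)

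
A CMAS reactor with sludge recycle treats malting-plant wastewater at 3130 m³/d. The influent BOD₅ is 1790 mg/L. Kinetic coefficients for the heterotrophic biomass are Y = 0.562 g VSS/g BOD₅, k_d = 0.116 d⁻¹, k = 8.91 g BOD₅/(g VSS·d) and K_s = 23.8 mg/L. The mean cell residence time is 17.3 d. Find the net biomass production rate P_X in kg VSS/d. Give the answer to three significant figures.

P_X ≈ 1050 kg VSS/d

Effluent substrate depends only on kinetics and SRT: S = K_s(1 + k_d θ_c) / [θ_c(Yk − k_d) − 1] = 23.8 × (1 + 0.116 × 17.3) / [17.3 × (0.562 × 8.91 − 0.116) − 1] = 71.56 / 83.62 = 0.8558 mg/L.
The observed yield is Y_obs = Y/(1 + k_d·θ_c) = 0.562 / (1 + 0.116 × 17.3) = 0.562 / 3.007 = 0.1869 g VSS per g BOD₅ removed.
Mass of BOD₅ removed per day: Q(S₀ − S) = 3130 × 1789 g/m³ = 5600 kg/d.
Biomass produced: P_X = Y_obs·Q·ΔS = 0.1869 × 5600 ≈ 1047 kg VSS/d.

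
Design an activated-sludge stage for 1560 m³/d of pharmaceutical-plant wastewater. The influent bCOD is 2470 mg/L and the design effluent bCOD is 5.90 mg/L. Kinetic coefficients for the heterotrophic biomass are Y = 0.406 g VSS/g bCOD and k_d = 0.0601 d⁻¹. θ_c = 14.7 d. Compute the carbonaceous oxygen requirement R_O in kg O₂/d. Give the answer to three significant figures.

R_O ≈ 2670 kg O₂/d

Observed yield with endogenous decay: Y_obs = Y / (1 + k_d·θ_c) = 0.406 / (1 + 0.0601 × 14.7) = 0.406 / 1.883 = 0.2156 g VSS/g bCOD.
Substrate removed = Q·(S₀ − S) = 1560 m³/d × (2470 − 5.90) g/m³ = 3.84×10^6 g/d = 3844 kg/d.
P_X = Y_obs·Q·(S₀ − S) = 0.2156 × 3844 = 828.6 kg VSS/d.
R_O = Q·(S₀ − S) − 1.42·P_X = 3844 − 1.42 × 828.6 = 2667 kg O₂/d.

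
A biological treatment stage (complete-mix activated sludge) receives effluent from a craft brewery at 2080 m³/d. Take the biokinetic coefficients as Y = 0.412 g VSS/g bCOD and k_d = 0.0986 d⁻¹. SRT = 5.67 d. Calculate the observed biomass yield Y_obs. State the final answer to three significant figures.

Observed yield with endogenous decay: Y_obs = Y / (1 + k_d·θ_c) = 0.412 / (1 + 0.0986 × 5.67) = 0.412 / 1.559 = 0.2643 g VSS/g bCOD.

Y_obs ≈ 0.264 g VSS/g bCOD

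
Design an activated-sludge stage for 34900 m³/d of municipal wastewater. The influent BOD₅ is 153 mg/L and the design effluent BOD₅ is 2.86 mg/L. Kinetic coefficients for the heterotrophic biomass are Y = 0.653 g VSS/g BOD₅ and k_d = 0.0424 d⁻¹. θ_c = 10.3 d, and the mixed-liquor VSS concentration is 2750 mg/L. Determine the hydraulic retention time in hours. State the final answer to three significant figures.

From the SRT design equation V = Y Q (S₀−S) θ_c / [X (1 + k_d θ_c)] = 0.653 × 34900 × (153 − 2.86) × 10.3 / [2750 × (1 + 0.0424 × 10.3)] = 3.52×10^7 / 3951 = 8920 m³.
Hydraulic retention time τ = V/Q = 8920 / 34900 = 0.2556 d = 6.134 h.

τ ≈ 6.13 h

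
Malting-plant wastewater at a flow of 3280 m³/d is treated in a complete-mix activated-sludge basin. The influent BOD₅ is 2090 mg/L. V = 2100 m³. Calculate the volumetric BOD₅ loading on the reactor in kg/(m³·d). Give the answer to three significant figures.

L_v ≈ 3.26 kg BOD₅/(m³·d)

L_v = Q S₀ / V = 3280 × 2090 × 10⁻³ / 2100 = 3.264 kg/(m³·d).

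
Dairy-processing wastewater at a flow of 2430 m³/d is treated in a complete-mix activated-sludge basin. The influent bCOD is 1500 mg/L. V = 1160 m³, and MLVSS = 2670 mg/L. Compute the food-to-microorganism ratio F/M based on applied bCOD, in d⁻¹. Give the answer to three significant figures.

F/M ≈ 1.18 d⁻¹

F/M = applied load / biomass = Q·S₀/(V·X) = 2430 × 1500 / (1160 × 2670) = 1.177 d⁻¹.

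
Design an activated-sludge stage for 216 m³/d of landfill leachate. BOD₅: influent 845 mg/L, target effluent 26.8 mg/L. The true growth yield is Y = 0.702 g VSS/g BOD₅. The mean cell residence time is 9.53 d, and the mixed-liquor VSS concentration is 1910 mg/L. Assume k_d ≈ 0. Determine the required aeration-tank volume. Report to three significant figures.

V ≈ 619 m³

Biomass mass balance (decay neglected): V·X = Y·Q·(S₀ − S)·θ_c, so V = 0.702 × 216 × (845 − 26.8) × 9.53 / 1910 = 619.0 m³.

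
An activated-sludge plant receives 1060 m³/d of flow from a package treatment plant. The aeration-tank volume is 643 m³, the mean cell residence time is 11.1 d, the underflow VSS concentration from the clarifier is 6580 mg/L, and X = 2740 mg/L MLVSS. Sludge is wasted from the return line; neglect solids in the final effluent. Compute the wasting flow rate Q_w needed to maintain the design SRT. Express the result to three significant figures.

Q_w = (V·X)/(θ_c X_r) = 643.0 × 2740 / (11.1 × 6580) = 24.12 m³/d.

Q_w ≈ 24.1 m³/d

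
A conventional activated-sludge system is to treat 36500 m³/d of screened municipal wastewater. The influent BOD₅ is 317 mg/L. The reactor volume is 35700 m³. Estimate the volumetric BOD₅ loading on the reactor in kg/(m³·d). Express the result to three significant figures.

Volumetric loading L_v = Q·S₀ / V = 36500 × 317 g/m³ / 35700 m³ = 324.1 g/(m³·d) = 0.3241 kg BOD₅/(m³·d).

L_v ≈ 0.324 kg BOD₅/(m³·d)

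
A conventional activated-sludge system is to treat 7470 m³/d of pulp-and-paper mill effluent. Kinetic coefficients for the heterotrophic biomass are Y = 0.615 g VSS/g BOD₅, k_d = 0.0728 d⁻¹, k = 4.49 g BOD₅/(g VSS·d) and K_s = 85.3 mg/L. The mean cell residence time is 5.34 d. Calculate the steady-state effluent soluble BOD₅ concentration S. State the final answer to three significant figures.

Effluent substrate depends only on kinetics and SRT: S = K_s(1 + k_d θ_c) / [θ_c(Yk − k_d) − 1] = 85.3 × (1 + 0.0728 × 5.34) / [5.34 × (0.615 × 4.49 − 0.0728) − 1] = 118.5 / 13.36 = 8.869 mg/L.

S ≈ 8.87 mg/L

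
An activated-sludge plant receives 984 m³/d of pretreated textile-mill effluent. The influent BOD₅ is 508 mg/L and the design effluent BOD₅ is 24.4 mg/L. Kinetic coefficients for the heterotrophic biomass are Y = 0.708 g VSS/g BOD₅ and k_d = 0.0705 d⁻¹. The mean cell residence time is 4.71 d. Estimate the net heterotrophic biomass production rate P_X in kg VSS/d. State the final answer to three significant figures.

Y_obs = Y / (1 + k_d θ_c) = 0.708 / (1 + 0.0705 × 4.71) = 0.708 / 1.332 = 0.5315.
ΔS = 508 − 24.4 = 483.6 mg/L, so the substrate removal rate is 984 × 483.6/1000 = 475.9 kg BOD₅/d.
Net biomass production P_X = Y_obs × Q·(S₀ − S) = 0.5315 × 475.9 = 252.9 kg VSS/d.

P_X ≈ 253 kg VSS/d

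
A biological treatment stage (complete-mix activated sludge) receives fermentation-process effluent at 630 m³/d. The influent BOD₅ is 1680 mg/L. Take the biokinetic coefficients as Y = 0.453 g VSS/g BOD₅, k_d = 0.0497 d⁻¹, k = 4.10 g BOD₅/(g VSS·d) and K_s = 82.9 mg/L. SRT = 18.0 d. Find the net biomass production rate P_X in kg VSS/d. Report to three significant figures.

Effluent substrate depends only on kinetics and SRT: S = K_s(1 + k_d θ_c) / [θ_c(Yk − k_d) − 1] = 82.9 × (1 + 0.0497 × 18.0) / [18.0 × (0.453 × 4.10 − 0.0497) − 1] = 157.1 / 31.54 = 4.980 mg/L.
Y_obs = Y / (1 + k_d θ_c) = 0.453 / (1 + 0.0497 × 18.0) = 0.453 / 1.895 = 0.2391.
Q·(S₀ − S) = 630 × (1680 − 4.98) × 10⁻³ = 1055 kg/d removed.
Biomass produced: P_X = Y_obs·Q·ΔS = 0.2391 × 1055 ≈ 252.3 kg VSS/d.

P_X ≈ 252 kg VSS/d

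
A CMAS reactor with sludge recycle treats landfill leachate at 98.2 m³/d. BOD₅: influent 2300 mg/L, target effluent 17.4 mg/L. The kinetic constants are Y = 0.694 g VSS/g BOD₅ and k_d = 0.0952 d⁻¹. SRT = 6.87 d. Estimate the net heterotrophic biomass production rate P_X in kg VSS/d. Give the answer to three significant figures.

P_X ≈ 94.1 kg VSS/d

The observed yield is Y_obs = Y/(1 + k_d·θ_c) = 0.694 / (1 + 0.0952 × 6.87) = 0.694 / 1.654 = 0.4196 g VSS per g BOD₅ removed.
Q·(S₀ − S) = 98.2 × (2300 − 17.4) × 10⁻³ = 224.2 kg/d removed.
Biomass produced: P_X = Y_obs·Q·ΔS = 0.4196 × 224.2 ≈ 94.05 kg VSS/d.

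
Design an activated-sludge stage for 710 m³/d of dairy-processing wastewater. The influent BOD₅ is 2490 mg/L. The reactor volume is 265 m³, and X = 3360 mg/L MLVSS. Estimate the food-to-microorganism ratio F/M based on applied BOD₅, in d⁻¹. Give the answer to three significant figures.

F/M ≈ 1.99 d⁻¹

Food-to-microorganism ratio F/M = Q S₀ / (V X) = 710 × 2490 / (265.0 × 3360) = 1.986 d⁻¹.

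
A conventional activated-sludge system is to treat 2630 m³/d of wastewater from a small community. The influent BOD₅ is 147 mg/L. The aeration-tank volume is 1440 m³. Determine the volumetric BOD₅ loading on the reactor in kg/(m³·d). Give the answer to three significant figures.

L_v ≈ 0.268 kg BOD₅/(m³·d)

Applied BOD₅ load per unit volume = Q·S₀/V = (2630 × 147/1000)/1440 = 0.2685 kg BOD₅·m⁻³·d⁻¹.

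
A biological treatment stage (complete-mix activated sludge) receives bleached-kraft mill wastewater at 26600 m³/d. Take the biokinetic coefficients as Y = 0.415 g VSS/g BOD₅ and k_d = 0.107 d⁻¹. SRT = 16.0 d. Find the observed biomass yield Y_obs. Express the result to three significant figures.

Y_obs ≈ 0.153 g VSS/g BOD₅

Y_obs = Y / (1 + k_d θ_c) = 0.415 / (1 + 0.107 × 16.0) = 0.415 / 2.712 = 0.1530.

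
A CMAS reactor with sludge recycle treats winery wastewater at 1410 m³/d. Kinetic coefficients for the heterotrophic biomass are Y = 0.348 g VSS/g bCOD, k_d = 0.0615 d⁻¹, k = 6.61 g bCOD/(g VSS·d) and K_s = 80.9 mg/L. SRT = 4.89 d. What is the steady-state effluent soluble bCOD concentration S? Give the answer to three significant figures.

From the Monod/SRT balance for a CMAS, S = K_s·(1+k_d θ_c)/[θ_c·(Y k − k_d) − 1] = 80.9 × (1 + 0.0615 × 4.89) / [4.89 × (0.348 × 6.61 − 0.0615) − 1] = 105.2 / 9.948 = 10.58 mg/L.

S ≈ 10.6 mg/L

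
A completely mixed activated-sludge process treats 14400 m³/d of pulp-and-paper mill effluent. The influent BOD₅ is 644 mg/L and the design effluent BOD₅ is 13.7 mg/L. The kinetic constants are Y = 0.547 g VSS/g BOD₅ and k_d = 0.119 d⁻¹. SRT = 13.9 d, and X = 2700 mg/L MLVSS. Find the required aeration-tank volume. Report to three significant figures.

From the SRT design equation V = Y Q (S₀−S) θ_c / [X (1 + k_d θ_c)] = 0.547 × 14400 × (644 − 13.7) × 13.9 / [2700 × (1 + 0.119 × 13.9)] = 6.9×10^7 / 7166 = 9630 m³.

V ≈ 9630 m³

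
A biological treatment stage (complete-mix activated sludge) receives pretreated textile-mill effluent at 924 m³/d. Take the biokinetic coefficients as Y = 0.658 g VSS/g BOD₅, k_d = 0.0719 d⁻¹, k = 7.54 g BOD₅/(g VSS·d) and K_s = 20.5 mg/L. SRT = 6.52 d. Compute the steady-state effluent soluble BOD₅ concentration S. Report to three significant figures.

Effluent substrate depends only on kinetics and SRT: S = K_s(1 + k_d θ_c) / [θ_c(Yk − k_d) − 1] = 20.5 × (1 + 0.0719 × 6.52) / [6.52 × (0.658 × 7.54 − 0.0719) − 1] = 30.11 / 30.88 = 0.9751 mg/L.

S ≈ 0.975 mg/L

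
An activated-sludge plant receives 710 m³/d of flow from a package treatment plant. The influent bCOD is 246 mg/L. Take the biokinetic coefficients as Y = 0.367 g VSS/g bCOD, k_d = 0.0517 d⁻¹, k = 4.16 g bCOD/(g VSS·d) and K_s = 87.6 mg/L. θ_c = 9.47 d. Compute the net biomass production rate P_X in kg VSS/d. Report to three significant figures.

P_X ≈ 41.3 kg VSS/d

From the Monod/SRT balance for a CMAS, S = K_s·(1+k_d θ_c)/[θ_c·(Y k − k_d) − 1] = 87.6 × (1 + 0.0517 × 9.47) / [9.47 × (0.367 × 4.16 − 0.0517) − 1] = 130.5 / 12.97 = 10.06 mg/L.
Correct the yield for decay: Y_obs = Y/(1 + k_d θ_c) = 0.367 / (1 + 0.0517 × 9.47) = 0.367 / 1.490 = 0.2464.
ΔS = 246 − 10.1 = 235.9 mg/L, so the substrate removal rate is 710 × 235.9/1000 = 167.5 kg bCOD/d.
Net biomass production P_X = Y_obs × Q·(S₀ − S) = 0.2464 × 167.5 = 41.27 kg VSS/d.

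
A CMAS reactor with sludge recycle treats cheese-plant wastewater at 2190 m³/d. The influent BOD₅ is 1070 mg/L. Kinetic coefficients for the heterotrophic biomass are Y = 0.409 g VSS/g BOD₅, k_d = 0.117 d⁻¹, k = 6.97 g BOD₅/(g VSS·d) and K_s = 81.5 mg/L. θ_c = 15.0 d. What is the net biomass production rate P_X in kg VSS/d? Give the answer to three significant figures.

P_X ≈ 346 kg VSS/d

From the Monod/SRT balance for a CMAS, S = K_s·(1+k_d θ_c)/[θ_c·(Y k − k_d) − 1] = 81.5 × (1 + 0.117 × 15.0) / [15.0 × (0.409 × 6.97 − 0.117) − 1] = 224.5 / 40.01 = 5.612 mg/L.
Observed yield with endogenous decay: Y_obs = Y / (1 + k_d·θ_c) = 0.409 / (1 + 0.117 × 15.0) = 0.409 / 2.755 = 0.1485 g VSS/g BOD₅.
Substrate removed = Q·(S₀ − S) = 2190 m³/d × (1070 − 5.61) g/m³ = 2.33×10^6 g/d = 2331 kg/d.
Net biomass production P_X = Y_obs × Q·(S₀ − S) = 0.1485 × 2331 = 346.1 kg VSS/d.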